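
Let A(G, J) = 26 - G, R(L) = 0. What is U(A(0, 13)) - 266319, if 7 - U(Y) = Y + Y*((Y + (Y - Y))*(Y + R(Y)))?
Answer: -283914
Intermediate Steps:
U(Y) = 7 - Y - Y**3 (U(Y) = 7 - (Y + Y*((Y + (Y - Y))*(Y + 0))) = 7 - (Y + Y*((Y + 0)*Y)) = 7 - (Y + Y*(Y*Y)) = 7 - (Y + Y*Y**2) = 7 - (Y + Y**3) = 7 + (-Y - Y**3) = 7 - Y - Y**3)
U(A(0, 13)) - 266319 = (7 - (26 - 1*0) - (26 - 1*0)**3) - 266319 = (7 - (26 + 0) - (26 + 0)**3) - 266319 = (7 - 1*26 - 1*26**3) - 266319 = (7 - 26 - 1*17576) - 266319 = (7 - 26 - 17576) - 266319 = -17595 - 266319 = -283914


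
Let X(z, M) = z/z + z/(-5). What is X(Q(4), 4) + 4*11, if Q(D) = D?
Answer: 221/5 ≈ 44.200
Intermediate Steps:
X(z, M) = 1 - z/5 (X(z, M) = 1 + z*(-⅕) = 1 - z/5)
X(Q(4), 4) + 4*11 = (1 - ⅕*4) + 4*11 = (1 - ⅘) + 44 = ⅕ + 44 = 221/5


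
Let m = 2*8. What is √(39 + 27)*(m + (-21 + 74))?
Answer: 69*√66 ≈ 560.56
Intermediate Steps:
m = 16
√(39 + 27)*(m + (-21 + 74)) = √(39 + 27)*(16 + (-21 + 74)) = √66*(16 + 53) = √66*69 = 69*√66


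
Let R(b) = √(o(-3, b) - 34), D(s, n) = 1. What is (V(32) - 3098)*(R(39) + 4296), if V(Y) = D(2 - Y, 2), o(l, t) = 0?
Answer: -13304712 - 3097*I*√34 ≈ -1.3305e+7 - 18058.0*I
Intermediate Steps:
V(Y) = 1
R(b) = I*√34 (R(b) = √(0 - 34) = √(-34) = I*√34)
(V(32) - 3098)*(R(39) + 4296) = (1 - 3098)*(I*√34 + 4296) = -3097*(4296 + I*√34) = -13304712 - 3097*I*√34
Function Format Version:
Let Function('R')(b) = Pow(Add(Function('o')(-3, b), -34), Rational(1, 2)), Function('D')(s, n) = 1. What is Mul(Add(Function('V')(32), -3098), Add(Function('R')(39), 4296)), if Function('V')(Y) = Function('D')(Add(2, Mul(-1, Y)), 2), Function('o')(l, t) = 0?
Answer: Add(-13304712, Mul(-3097, I, Pow(34, Rational(1, 2)))) ≈ Add(-1.3305e+7, Mul(-18058., I))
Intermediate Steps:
Function('V')(Y) = 1
Function('R')(b) = Mul(I, Pow(34, Rational(1, 2))) (Function('R')(b) = Pow(Add(0, -34), Rational(1, 2)) = Pow(-34, Rational(1, 2)) = Mul(I, Pow(34, Rational(1, 2))))
Mul(Add(Function('V')(32), -3098), Add(Function('R')(39), 4296)) = Mul(Add(1, -3098), Add(Mul(I, Pow(34, Rational(1, 2))), 4296)) = Mul(-3097, Add(4296, Mul(I, Pow(34, Rational(1, 2))))) = Add(-13304712, Mul(-3097, I, Pow(34, Rational(1, 2))))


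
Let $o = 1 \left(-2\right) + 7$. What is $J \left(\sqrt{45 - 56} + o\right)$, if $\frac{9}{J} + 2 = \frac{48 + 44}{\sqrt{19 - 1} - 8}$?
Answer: $- \frac{3 \left(3 - \sqrt{2}\right) \left(5 + i \sqrt{11}\right)}{14} \approx -1.6991 - 1.127 i$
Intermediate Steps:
$o = 5$ ($o = -2 + 7 = 5$)
$J = \frac{9}{-2 + \frac{92}{-8 + 3 \sqrt{2}}}$ ($J = \frac{9}{-2 + \frac{48 + 44}{\sqrt{19 - 1} - 8}} = \frac{9}{-2 + \frac{92}{\sqrt{18} + \left(-24 + 16\right)}} = \frac{9}{-2 + \frac{92}{3 \sqrt{2} - 8}} = \frac{9}{-2 + \frac{92}{-8 + 3 \sqrt{2}}} \approx -0.33981$)
$J \left(\sqrt{45 - 56} + o\right) = \left(- \frac{9}{14} + \frac{3 \sqrt{2}}{14}\right) \left(\sqrt{45 - 56} + 5\right) = \left(- \frac{9}{14} + \frac{3 \sqrt{2}}{14}\right) \left(\sqrt{-11} + 5\right) = \left(- \frac{9}{14} + \frac{3 \sqrt{2}}{14}\right) \left(i \sqrt{11} + 5\right) = \left(- \frac{9}{14} + \frac{3 \sqrt{2}}{14}\right) \left(5 + i \sqrt{11}\right) = \left(5 + i \sqrt{11}\right) \left(- \frac{9}{14} + \frac{3 \sqrt{2}}{14}\right)$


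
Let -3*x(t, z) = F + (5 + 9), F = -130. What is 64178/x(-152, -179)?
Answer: 96267/58 ≈ 1659.8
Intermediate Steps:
x(t, z) = 116/3 (x(t, z) = -(-130 + (5 + 9))/3 = -(-130 + 14)/3 = -1/3*(-116) = 116/3)
64178/x(-152, -179) = 64178/(116/3) = 64178*(3/116) = 96267/58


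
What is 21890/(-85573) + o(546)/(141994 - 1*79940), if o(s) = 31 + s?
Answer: -1308986439/5310146942 ≈ -0.24651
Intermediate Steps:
21890/(-85573) + o(546)/(141994 - 1*79940) = 21890/(-85573) + (31 + 546)/(141994 - 1*79940) = 21890*(-1/85573) + 577/(141994 - 79940) = -21890/85573 + 577/62054 = -1308986439/5310146942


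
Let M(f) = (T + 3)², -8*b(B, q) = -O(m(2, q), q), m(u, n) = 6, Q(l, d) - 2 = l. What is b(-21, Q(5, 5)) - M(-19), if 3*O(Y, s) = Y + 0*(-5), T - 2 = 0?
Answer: -99/4 ≈ -24.750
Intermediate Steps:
T = 2 (T = 2 + 0 = 2)
Q(l, d) = 2 + l
O(Y, s) = Y/3 (O(Y, s) = (Y + 0*(-5))/3 = (Y + 0)/3 = Y/3)
b(B, q) = ¼ (b(B, q) = -(-1)*(⅓)*6/8 = -(-1)*2/8 = -⅛*(-2) = ¼)
M(f) = 25 (M(f) = (2 + 3)² = 5² = 25)
b(-21, Q(5, 5)) - M(-19) = ¼ - 1*25 = ¼ - 25 = -99/4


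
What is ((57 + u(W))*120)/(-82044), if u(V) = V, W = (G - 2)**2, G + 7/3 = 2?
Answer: -5620/61533 ≈ -0.091333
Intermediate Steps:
G = -1/3 (G = -7/3 + 2 = -1/3 ≈ -0.33333)
W = 49/9 (W = (-1/3 - 2)**2 = (-7/3)**2 = 49/9 ≈ 5.4444)
((57 + u(W))*120)/(-82044) = ((57 + 49/9)*120)/(-82044) = ((562/9)*120)*(-1/82044) = (22480/3)*(-1/82044) = -5620/61533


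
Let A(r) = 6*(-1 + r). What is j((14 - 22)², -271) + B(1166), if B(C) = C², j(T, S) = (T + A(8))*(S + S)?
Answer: 1302104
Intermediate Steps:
A(r) = -6 + 6*r
j(T, S) = 2*S*(42 + T) (j(T, S) = (T + (-6 + 6*8))*(S + S) = (T + (-6 + 48))*(2*S) = (T + 42)*(2*S) = (42 + T)*(2*S) = 2*S*(42 + T))
j((14 - 22)², -271) + B(1166) = 2*(-271)*(42 + (14 - 22)²) + 1166² = 2*(-271)*(42 + (-8)²) + 1359556 = 2*(-271)*(42 + 64) + 1359556 = 2*(-271)*106 + 1359556 = -57452 + 1359556 = 1302104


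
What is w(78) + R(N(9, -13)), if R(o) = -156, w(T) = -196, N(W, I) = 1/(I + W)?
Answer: -352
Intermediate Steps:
w(78) + R(N(9, -13)) = -196 - 156 = -352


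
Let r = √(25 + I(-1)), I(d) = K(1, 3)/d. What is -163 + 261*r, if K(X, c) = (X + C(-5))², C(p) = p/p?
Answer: -163 + 261*√21 ≈ 1033.1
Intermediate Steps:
C(p) = 1
K(X, c) = (1 + X)² (K(X, c) = (X + 1)² = (1 + X)²)
I(d) = 4/d (I(d) = (1 + 1)²/d = 2²/d = 4/d)
r = √21 (r = √(25 + 4/(-1)) = √(25 + 4*(-1)) = √(25 - 4) = √21 ≈ 4.5826)
-163 + 261*r = -163 + 261*√21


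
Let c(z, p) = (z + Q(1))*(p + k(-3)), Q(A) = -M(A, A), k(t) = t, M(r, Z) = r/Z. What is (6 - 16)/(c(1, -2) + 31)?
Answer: -10/31 ≈ -0.32258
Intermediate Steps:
Q(A) = -1 (Q(A) = -A/A = -1*1 = -1)
c(z, p) = (-1 + z)*(-3 + p) (c(z, p) = (z - 1)*(p - 3) = (-1 + z)*(-3 + p))
(6 - 16)/(c(1, -2) + 31) = (6 - 16)/((3 - 1*(-2) - 3*1 - 2*1) + 31) = -10/((3 + 2 - 3 - 2) + 31) = -10/(0 + 31) = -10/31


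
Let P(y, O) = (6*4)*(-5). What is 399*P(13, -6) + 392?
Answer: -47488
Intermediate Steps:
P(y, O) = -120 (P(y, O) = 24*(-5) = -120)
399*P(13, -6) + 392 = 399*(-120) + 392 = -47880 + 392 = -47488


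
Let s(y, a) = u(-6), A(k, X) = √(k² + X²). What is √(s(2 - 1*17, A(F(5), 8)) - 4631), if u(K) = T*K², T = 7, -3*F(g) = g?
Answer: I*√4379 ≈ 66.174*I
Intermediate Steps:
F(g) = -g/3
A(k, X) = √(X² + k²)
u(K) = 7*K²
s(y, a) = 252 (s(y, a) = 7*(-6)² = 7*36 = 252)
√(s(2 - 1*17, A(F(5), 8)) - 4631) = √(252 - 4631) = √(-4379) = I*√4379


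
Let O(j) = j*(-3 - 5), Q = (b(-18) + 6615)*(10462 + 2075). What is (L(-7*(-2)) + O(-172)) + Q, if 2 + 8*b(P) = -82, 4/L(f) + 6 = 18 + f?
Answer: 2152851809/26 ≈ 8.2802e+7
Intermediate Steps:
L(f) = 4/(12 + f) (L(f) = 4/(-6 + (18 + f)) = 4/(12 + f))
b(P) = -21/2 (b(P) = -¼ + (⅛)*(-82) = -¼ - 41/4 = -21/2)
Q = 165601233/2 (Q = (-21/2 + 6615)*(10462 + 2075) = (13209/2)*12537 = 165601233/2 ≈ 8.2801e+7)
O(j) = -8*j (O(j) = j*(-8) = -8*j)
(L(-7*(-2)) + O(-172)) + Q = (4/(12 - 7*(-2)) - 8*(-172)) + 165601233/2 = (4/(12 + 14) + 1376) + 165601233/2 = (4/26 + 1376) + 165601233/2 = (4*(1/26) + 1376) + 165601233/2 = (2/13 + 1376) + 165601233/2 = 17890/13 + 165601233/2 = 2152851809/26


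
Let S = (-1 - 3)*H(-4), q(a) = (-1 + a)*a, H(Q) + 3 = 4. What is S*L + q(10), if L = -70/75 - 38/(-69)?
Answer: 10526/115 ≈ 91.530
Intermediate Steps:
H(Q) = 1 (H(Q) = -3 + 4 = 1)
q(a) = a*(-1 + a)
S = -4 (S = (-1 - 3)*1 = -4*1 = -4)
L = -44/115 (L = -70*1/75 - 38*(-1/69) = -14/15 + 38/69 = -44/115 ≈ -0.38261)
S*L + q(10) = -4*(-44/115) + 10*(-1 + 10) = 176/115 + 10*9 = 176/115 + 90 = 10526/115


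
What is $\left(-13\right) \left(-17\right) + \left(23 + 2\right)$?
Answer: $246$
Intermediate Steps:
$\left(-13\right) \left(-17\right) + \left(23 + 2\right) = 221 + 25 = 246$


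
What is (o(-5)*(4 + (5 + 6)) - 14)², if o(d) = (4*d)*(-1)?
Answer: 81796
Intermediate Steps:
o(d) = -4*d
(o(-5)*(4 + (5 + 6)) - 14)² = ((-4*(-5))*(4 + (5 + 6)) - 14)² = (20*(4 + 11) - 14)² = (20*15 - 14)² = (300 - 14)² = 286² = 81796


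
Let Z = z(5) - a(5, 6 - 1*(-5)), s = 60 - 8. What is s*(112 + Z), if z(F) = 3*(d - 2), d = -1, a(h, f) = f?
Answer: 4784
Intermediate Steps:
s = 52
z(F) = -9 (z(F) = 3*(-1 - 2) = 3*(-3) = -9)
Z = -20 (Z = -9 - (6 - 1*(-5)) = -9 - (6 + 5) = -9 - 1*11 = -9 - 11 = -20)
s*(112 + Z) = 52*(112 - 20) = 52*92 = 4784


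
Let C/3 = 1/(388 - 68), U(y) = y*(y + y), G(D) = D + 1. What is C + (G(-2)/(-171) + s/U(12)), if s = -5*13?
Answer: -3839/18240 ≈ -0.21047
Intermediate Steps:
G(D) = 1 + D
U(y) = 2*y² (U(y) = y*(2*y) = 2*y²)
s = -65
C = 3/320 (C = 3/(388 - 68) = 3/320 ≈ 0.0093750)
C + (G(-2)/(-171) + s/U(12)) = 3/320 + ((1 - 2)/(-171) - 65/(2*12²)) = 3/320 + (-1*(-1/171) - 65/(2*144)) = 3/320 + (1/171 - 65/288) = 3/320 - 401/1824 = -3839/18240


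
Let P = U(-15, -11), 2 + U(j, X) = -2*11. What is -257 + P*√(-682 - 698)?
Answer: -257 - 48*I*√345 ≈ -257.0 - 891.56*I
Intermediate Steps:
U(j, X) = -24 (U(j, X) = -2 - 2*11 = -2 - 22 = -24)
P = -24
-257 + P*√(-682 - 698) = -257 - 24*√(-682 - 698) = -257 - 48*I*√345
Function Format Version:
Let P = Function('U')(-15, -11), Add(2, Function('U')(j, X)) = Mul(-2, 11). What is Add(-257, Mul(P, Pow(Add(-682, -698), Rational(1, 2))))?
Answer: Add(-257, Mul(-48, I, Pow(345, Rational(1, 2)))) ≈ Add(-257.00, Mul(-891.56, I))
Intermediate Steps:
Function('U')(j, X) = -24 (Function('U')(j, X) = Add(-2, Mul(-2, 11)) = Add(-2, -22) = -24)
P = -24
Add(-257, Mul(P, Pow(Add(-682, -698), Rational(1, 2)))) = Add(-257, Mul(-24, Pow(Add(-682, -698), Rational(1, 2)))) = Add(-257, Mul(-24, Pow(-1380, Rational(1, 2)))) = Add(-257, Mul(-24, Mul(2, I, Pow(345, Rational(1, 2))))) = Add(-257, Mul(-48, I, Pow(345, Rational(1, 2))))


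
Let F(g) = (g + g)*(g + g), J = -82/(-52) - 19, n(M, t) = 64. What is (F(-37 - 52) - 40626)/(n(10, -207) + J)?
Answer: -232492/1211 ≈ -191.98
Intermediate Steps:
J = -453/26 (J = -1/52*(-82) - 19 = 41/26 - 19 = -453/26 ≈ -17.423)
F(g) = 4*g**2 (F(g) = (2*g)*(2*g) = 4*g**2)
(F(-37 - 52) - 40626)/(n(10, -207) + J) = (4*(-37 - 52)**2 - 40626)/(64 - 453/26) = (4*(-89)**2 - 40626)/(1211/26) = (4*7921 - 40626)*(26/1211) = (31684 - 40626)*(26/1211) = -8942*26/1211 = -232492/1211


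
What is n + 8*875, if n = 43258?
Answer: 50258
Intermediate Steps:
n + 8*875 = 43258 + 8*875 = 43258 + 7000 = 50258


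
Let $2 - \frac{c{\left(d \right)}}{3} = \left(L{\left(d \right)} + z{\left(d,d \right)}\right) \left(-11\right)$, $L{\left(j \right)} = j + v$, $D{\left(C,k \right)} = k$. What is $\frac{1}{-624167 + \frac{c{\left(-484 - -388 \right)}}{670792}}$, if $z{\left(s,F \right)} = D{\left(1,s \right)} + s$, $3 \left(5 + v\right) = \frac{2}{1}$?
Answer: $- \frac{670792}{418686239905} \approx -1.6021 \cdot 10^{-6}$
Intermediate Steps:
$v = - \frac{13}{3}$ ($v = -5 + \frac{2 \cdot 1^{-1}}{3} = -5 + \frac{2 \cdot 1}{3} = -5 + \frac{1}{3} \cdot 2 = -5 + \frac{2}{3} = - \frac{13}{3} \approx -4.3333$)
$L{\left(j \right)} = - \frac{13}{3} + j$ ($L{\left(j \right)} = j - \frac{13}{3} = - \frac{13}{3} + j$)
$z{\left(s,F \right)} = 2 s$ ($z{\left(s,F \right)} = s + s = 2 s$)
$c{\left(d \right)} = -137 + 99 d$ ($c{\left(d \right)} = 6 - 3 \left(\left(- \frac{13}{3} + d\right) + 2 d\right) \left(-11\right) = 6 - 3 \left(- \frac{13}{3} + 3 d\right) \left(-11\right) = 6 - 3 \left(\frac{143}{3} - 33 d\right) = 6 + \left(-143 + 99 d\right) = -137 + 99 d$)
$\frac{1}{-624167 + \frac{c{\left(-484 - -388 \right)}}{670792}} = \frac{1}{-624167 + \frac{-137 + 99 \left(-484 - -388\right)}{670792}} = \frac{1}{-624167 + \left(-137 + 99 \left(-484 + 388\right)\right) \frac{1}{670792}} = \frac{1}{-624167 + \left(-137 + 99 \left(-96\right)\right) \frac{1}{670792}} = \frac{1}{-624167 + \left(-137 - 9504\right) \frac{1}{670792}} = \frac{1}{-624167 - \frac{9641}{670792}} = \frac{1}{- \frac{418686239905}{670792}} = - \frac{670792}{418686239905}$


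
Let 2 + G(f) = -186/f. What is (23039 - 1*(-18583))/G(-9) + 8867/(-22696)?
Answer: 50597539/22696 ≈ 2229.4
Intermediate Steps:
G(f) = -2 - 186/f
(23039 - 1*(-18583))/G(-9) + 8867/(-22696) = (23039 - 1*(-18583))/(-2 - 186/(-9)) + 8867/(-22696) = (23039 + 18583)/(-2 - 186*(-⅑)) + 8867*(-1/22696) = 41622/(-2 + 62/3) - 8867/22696 = 41622/(56/3) - 8867/22696 = 41622*(3/56) - 8867/22696 = 8919/4 - 8867/22696 = 50597539/22696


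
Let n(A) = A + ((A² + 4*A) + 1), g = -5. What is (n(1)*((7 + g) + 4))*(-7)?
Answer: -294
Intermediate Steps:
n(A) = 1 + A² + 5*A (n(A) = A + (1 + A² + 4*A) = 1 + A² + 5*A)
(n(1)*((7 + g) + 4))*(-7) = ((1 + 1² + 5*1)*((7 - 5) + 4))*(-7) = ((1 + 1 + 5)*(2 + 4))*(-7) = (7*6)*(-7) = 42*(-7) = -294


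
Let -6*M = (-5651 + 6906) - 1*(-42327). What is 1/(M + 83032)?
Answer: 3/227305 ≈ 1.3198e-5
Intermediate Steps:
M = -21791/3 (M = -((-5651 + 6906) - 1*(-42327))/6 = -(1255 + 42327)/6 = -⅙*43582 = -21791/3 ≈ -7263.7)
1/(M + 83032) = 1/(-21791/3 + 83032) = 1/(227305/3) = 3/227305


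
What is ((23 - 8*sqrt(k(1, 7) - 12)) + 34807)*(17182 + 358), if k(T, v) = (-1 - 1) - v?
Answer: 610918200 - 140320*I*sqrt(21) ≈ 6.1092e+8 - 6.4303e+5*I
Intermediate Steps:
k(T, v) = -2 - v
((23 - 8*sqrt(k(1, 7) - 12)) + 34807)*(17182 + 358) = ((23 - 8*sqrt((-2 - 1*7) - 12)) + 34807)*(17182 + 358) = ((23 - 8*sqrt((-2 - 7) - 12)) + 34807)*17540 = ((23 - 8*sqrt(-9 - 12)) + 34807)*17540 = ((23 - 8*I*sqrt(21)) + 34807)*17540 = (34830 - 8*I*sqrt(21))*17540 = 610918200 - 140320*I*sqrt(21)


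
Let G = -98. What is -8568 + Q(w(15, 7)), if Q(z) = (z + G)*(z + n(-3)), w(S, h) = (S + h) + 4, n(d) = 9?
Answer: -11088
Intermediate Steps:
w(S, h) = 4 + S + h
Q(z) = (-98 + z)*(9 + z) (Q(z) = (z - 98)*(z + 9) = (-98 + z)*(9 + z))
-8568 + Q(w(15, 7)) = -8568 + (-882 + (4 + 15 + 7)² - 89*(4 + 15 + 7)) = -8568 + (-882 + 26² - 89*26) = -8568 + (-882 + 676 - 2314) = -8568 - 2520 = -11088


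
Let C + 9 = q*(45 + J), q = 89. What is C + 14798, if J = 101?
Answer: 27783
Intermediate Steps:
C = 12985 (C = -9 + 89*(45 + 101) = -9 + 89*146 = -9 + 12994 = 12985)
C + 14798 = 12985 + 14798 = 27783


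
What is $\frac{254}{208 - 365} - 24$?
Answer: $- \frac{4022}{157} \approx -25.618$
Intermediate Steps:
$\frac{254}{208 - 365} - 24 = \frac{254}{-157} - 24 = 254 \left(- \frac{1}{157}\right) - 24 = - \frac{254}{157} - 24 = - \frac{4022}{157}$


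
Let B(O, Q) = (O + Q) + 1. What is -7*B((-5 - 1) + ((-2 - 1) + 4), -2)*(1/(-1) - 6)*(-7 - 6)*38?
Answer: 145236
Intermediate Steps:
B(O, Q) = 1 + O + Q
-7*B((-5 - 1) + ((-2 - 1) + 4), -2)*(1/(-1) - 6)*(-7 - 6)*38 = -7*(1 + ((-5 - 1) + ((-2 - 1) + 4)) - 2)*(1/(-1) - 6)*(-7 - 6)*38 = -7*(1 + (-6 + (-3 + 4)) - 2)*(-1 - 6)*(-13)*38 = -7*(1 + (-6 + 1) - 2)*(-7*(-13))*38 = -7*(1 - 5 - 2)*91*38 = -(-42)*91*38 = -7*(-546)*38 = 3822*38 = 145236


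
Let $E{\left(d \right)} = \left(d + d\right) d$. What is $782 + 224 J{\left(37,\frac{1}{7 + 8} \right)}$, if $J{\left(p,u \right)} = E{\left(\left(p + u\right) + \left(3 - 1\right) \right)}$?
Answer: $\frac{154017358}{225} \approx 6.8452 \cdot 10^{5}$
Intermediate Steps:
$E{\left(d \right)} = 2 d^{2}$ ($E{\left(d \right)} = 2 d d = 2 d^{2}$)
$J{\left(p,u \right)} = 2 \left(2 + p + u\right)^{2}$ ($J{\left(p,u \right)} = 2 \left(\left(p + u\right) + \left(3 - 1\right)\right)^{2} = 2 \left(\left(p + u\right) + 2\right)^{2} = 2 \left(2 + p + u\right)^{2}$)
$782 + 224 J{\left(37,\frac{1}{7 + 8} \right)} = 782 + 224 \cdot 2 \left(2 + 37 + \frac{1}{7 + 8}\right)^{2} = 782 + 224 \cdot 2 \left(2 + 37 + \frac{1}{15}\right)^{2} = 782 + 224 \cdot 2 \left(\frac{586}{15}\right)^{2} = 782 + 224 \cdot 2 \cdot \frac{343396}{225} = 782 + 224 \cdot \frac{686792}{225} = 782 + \frac{153841408}{225} = \frac{154017358}{225}$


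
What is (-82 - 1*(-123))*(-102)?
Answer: -4182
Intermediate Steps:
(-82 - 1*(-123))*(-102) = (-82 + 123)*(-102) = 41*(-102) = -4182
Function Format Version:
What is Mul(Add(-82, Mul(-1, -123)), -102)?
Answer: -4182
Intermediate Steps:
Mul(Add(-82, Mul(-1, -123)), -102) = Mul(Add(-82, 123), -102) = Mul(41, -102) = -4182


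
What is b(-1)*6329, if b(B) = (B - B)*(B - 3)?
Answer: 0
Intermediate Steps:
b(B) = 0 (b(B) = 0*(-3 + B) = 0)
b(-1)*6329 = 0*6329 = 0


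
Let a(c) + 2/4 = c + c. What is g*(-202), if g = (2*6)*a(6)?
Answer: -27876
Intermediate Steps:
a(c) = -½ + 2*c (a(c) = -½ + (c + c) = -½ + 2*c)
g = 138 (g = (2*6)*(-½ + 2*6) = 12*(-½ + 12) = 12*(23/2) = 138)
g*(-202) = 138*(-202) = -27876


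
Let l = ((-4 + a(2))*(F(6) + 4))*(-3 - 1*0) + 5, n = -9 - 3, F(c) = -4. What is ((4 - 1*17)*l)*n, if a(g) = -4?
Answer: 780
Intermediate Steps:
n = -12
l = 5 (l = ((-4 - 4)*(-4 + 4))*(-3 - 1*0) + 5 = (-8*0)*(-3 + 0) + 5 = 0*(-3) + 5 = 0 + 5 = 5)
((4 - 1*17)*l)*n = ((4 - 1*17)*5)*(-12) = ((4 - 17)*5)*(-12) = -13*5*(-12) = -65*(-12) = 780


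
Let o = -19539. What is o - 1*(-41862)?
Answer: 22323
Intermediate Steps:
o - 1*(-41862) = -19539 - 1*(-41862) = -19539 + 41862 = 22323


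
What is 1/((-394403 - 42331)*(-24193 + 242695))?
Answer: -1/95427252468 ≈ -1.0479e-11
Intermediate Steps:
1/((-394403 - 42331)*(-24193 + 242695)) = 1/(-436734*218502) = 1/(-95427252468) = -1/95427252468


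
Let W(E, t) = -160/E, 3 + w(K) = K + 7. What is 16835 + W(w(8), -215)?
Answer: 50465/3 ≈ 16822.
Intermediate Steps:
w(K) = 4 + K (w(K) = -3 + (K + 7) = -3 + (7 + K) = 4 + K)
16835 + W(w(8), -215) = 16835 - 160/(4 + 8) = 16835 - 160/12 = 16835 - 160*1/12 = 16835 - 40/3 = 50465/3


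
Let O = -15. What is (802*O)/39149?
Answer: -12030/39149 ≈ -0.30729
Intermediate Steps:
(802*O)/39149 = (802*(-15))/39149 = -12030*1/39149 = -12030/39149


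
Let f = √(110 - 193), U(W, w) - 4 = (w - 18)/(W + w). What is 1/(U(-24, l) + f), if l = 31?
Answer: 287/5748 - 49*I*√83/5748 ≈ 0.04993 - 0.077664*I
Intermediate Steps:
U(W, w) = 4 + (-18 + w)/(W + w) (U(W, w) = 4 + (w - 18)/(W + w) = 4 + (-18 + w)/(W + w))
f = I*√83 (f = √(-83) = I*√83 ≈ 9.1104*I)
1/(U(-24, l) + f) = 1/((-18 + 4*(-24) + 5*31)/(-24 + 31) + I*√83) = 1/((-18 - 96 + 155)/7 + I*√83) = 1/((⅐)*41 + I*√83) = 1/(41/7 + I*√83)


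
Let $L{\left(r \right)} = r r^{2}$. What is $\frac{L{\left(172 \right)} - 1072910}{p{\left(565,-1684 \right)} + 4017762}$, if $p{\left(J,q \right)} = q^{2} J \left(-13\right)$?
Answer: $- \frac{2007769}{10412672279} \approx -0.00019282$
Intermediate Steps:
$p{\left(J,q \right)} = - 13 J q^{2}$ ($p{\left(J,q \right)} = J q^{2} \left(-13\right) = - 13 J q^{2}$)
$L{\left(r \right)} = r^{3}$
$\frac{L{\left(172 \right)} - 1072910}{p{\left(565,-1684 \right)} + 4017762} = \frac{172^{3} - 1072910}{\left(-13\right) 565 \left(-1684\right)^{2} + 4017762} = \frac{5088448 - 1072910}{\left(-13\right) 565 \cdot 2835856 + 4017762} = \frac{4015538}{-20829362320 + 4017762} = \frac{4015538}{-20825344558} = 4015538 \left(- \frac{1}{20825344558}\right) = - \frac{2007769}{10412672279}$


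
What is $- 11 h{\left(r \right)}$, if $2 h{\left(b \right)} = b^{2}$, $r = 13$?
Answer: $- \frac{1859}{2} \approx -929.5$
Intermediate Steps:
$h{\left(b \right)} = \frac{b^{2}}{2}$
$- 11 h{\left(r \right)} = - 11 \frac{13^{2}}{2} = - 11 \cdot \frac{1}{2} \cdot 169 = \left(-11\right) \frac{169}{2} = - \frac{1859}{2}$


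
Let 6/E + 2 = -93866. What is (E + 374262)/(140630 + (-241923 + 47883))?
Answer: -3513122541/501348988 ≈ -7.0073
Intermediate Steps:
E = -3/46934 (E = 6/(-2 - 93866) = 6/(-93868) = 6*(-1/93868) = -3/46934 ≈ -6.3920e-5)
(E + 374262)/(140630 + (-241923 + 47883)) = (-3/46934 + 374262)/(140630 + (-241923 + 47883)) = 17565612705/(46934*(140630 - 194040)) = (17565612705/46934)/(-53410) = (17565612705/46934)*(-1/53410) = -3513122541/501348988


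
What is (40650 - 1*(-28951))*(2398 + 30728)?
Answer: 2305602726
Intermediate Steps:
(40650 - 1*(-28951))*(2398 + 30728) = (40650 + 28951)*33126 = 69601*33126 = 2305602726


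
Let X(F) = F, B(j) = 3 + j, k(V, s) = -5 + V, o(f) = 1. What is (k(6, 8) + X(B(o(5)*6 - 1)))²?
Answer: 81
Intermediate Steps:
(k(6, 8) + X(B(o(5)*6 - 1)))² = ((-5 + 6) + (3 + (1*6 - 1)))² = (1 + (3 + (6 - 1)))² = (1 + (3 + 5))² = (1 + 8)² = 9² = 81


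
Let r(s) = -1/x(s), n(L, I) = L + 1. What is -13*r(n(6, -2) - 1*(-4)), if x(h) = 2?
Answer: 13/2 ≈ 6.5000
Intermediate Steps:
n(L, I) = 1 + L
r(s) = -1/2
-13*r(n(6, -2) - 1*(-4)) = -13*(-1/2) = 13/2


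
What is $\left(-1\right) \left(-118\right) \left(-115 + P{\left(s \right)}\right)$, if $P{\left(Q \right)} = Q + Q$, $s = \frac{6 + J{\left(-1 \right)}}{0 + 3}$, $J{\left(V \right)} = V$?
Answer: $- \frac{39530}{3} \approx -13177.0$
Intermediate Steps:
$s = \frac{5}{3}$ ($s = \frac{6 - 1}{0 + 3} = \frac{5}{3} \approx 1.6667$)
$P{\left(Q \right)} = 2 Q$
$\left(-1\right) \left(-118\right) \left(-115 + P{\left(s \right)}\right) = \left(-1\right) \left(-118\right) \left(-115 + 2 \cdot \frac{5}{3}\right) = 118 \left(-115 + \frac{10}{3}\right) = 118 \left(- \frac{335}{3}\right) = - \frac{39530}{3}$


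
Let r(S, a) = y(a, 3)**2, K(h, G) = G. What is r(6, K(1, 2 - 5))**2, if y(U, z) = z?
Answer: 81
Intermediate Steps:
r(S, a) = 9 (r(S, a) = 3**2 = 9)
r(6, K(1, 2 - 5))**2 = 9**2 = 81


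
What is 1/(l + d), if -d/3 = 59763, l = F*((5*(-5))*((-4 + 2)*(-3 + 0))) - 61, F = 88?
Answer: -1/192550 ≈ -5.1935e-6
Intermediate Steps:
l = -13261 (l = 88*((5*(-5))*((-4 + 2)*(-3 + 0))) - 61 = 88*(-(-50)*(-3)) - 61 = 88*(-25*6) - 61 = 88*(-150) - 61 = -13200 - 61 = -13261)
d = -179289 (d = -3*59763 = -179289)
1/(l + d) = 1/(-13261 - 179289) = 1/(-192550) = -1/192550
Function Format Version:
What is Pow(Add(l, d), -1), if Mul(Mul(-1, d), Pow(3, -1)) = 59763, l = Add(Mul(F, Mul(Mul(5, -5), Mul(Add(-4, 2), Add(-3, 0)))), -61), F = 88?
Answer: Rational(-1, 192550) ≈ -5.1935e-6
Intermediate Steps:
l = -13261 (l = Add(Mul(88, Mul(Mul(5, -5), Mul(Add(-4, 2), Add(-3, 0)))), -61) = Add(Mul(88, Mul(-25, Mul(-2, -3))), -61) = Add(Mul(88, Mul(-25, 6)), -61) = Add(Mul(88, -150), -61) = Add(-13200, -61) = -13261)
d = -179289 (d = Mul(-3, 59763) = -179289)
Pow(Add(l, d), -1) = Pow(Add(-13261, -179289), -1) = Pow(-192550, -1) = Rational(-1, 192550)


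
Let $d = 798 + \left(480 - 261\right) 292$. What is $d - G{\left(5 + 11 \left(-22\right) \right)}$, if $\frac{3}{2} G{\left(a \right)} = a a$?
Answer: $27300$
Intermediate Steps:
$d = 64746$ ($d = 798 + 219 \cdot 292 = 798 + 63948 = 64746$)
$G{\left(a \right)} = \frac{2 a^{2}}{3}$ ($G{\left(a \right)} = \frac{2 a a}{3} = \frac{2 a^{2}}{3}$)
$d - G{\left(5 + 11 \left(-22\right) \right)} = 64746 - \frac{2 \left(5 + 11 \left(-22\right)\right)^{2}}{3} = 64746 - \frac{2 \left(5 - 242\right)^{2}}{3} = 64746 - \frac{2 \left(-237\right)^{2}}{3} = 64746 - \frac{2}{3} \cdot 56169 = 64746 - 37446 = 27300$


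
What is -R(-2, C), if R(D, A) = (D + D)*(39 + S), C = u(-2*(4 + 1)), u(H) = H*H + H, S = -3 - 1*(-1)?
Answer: 148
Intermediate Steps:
S = -2 (S = -3 + 1 = -2)
u(H) = H + H² (u(H) = H² + H = H + H²)
C = 90 (C = (-2*(4 + 1))*(1 - 2*(4 + 1)) = (-2*5)*(1 - 2*5) = -10*(1 - 10) = -10*(-9) = 90)
R(D, A) = 74*D (R(D, A) = (D + D)*(39 - 2) = (2*D)*37 = 74*D)
-R(-2, C) = -74*(-2) = -1*(-148) = 148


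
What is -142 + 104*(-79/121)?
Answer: -25398/121 ≈ -209.90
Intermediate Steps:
-142 + 104*(-79/121) = -142 - 8216/121 = -25398/121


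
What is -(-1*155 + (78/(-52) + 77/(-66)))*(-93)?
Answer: -14663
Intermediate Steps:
-(-1*155 + (78/(-52) + 77/(-66)))*(-93) = -(-155 + (78*(-1/52) + 77*(-1/66)))*(-93) = -(-155 + (-3/2 - 7/6))*(-93) = -(-155 - 8/3)*(-93) = -(-473)*(-93)/3 = -1*14663 = -14663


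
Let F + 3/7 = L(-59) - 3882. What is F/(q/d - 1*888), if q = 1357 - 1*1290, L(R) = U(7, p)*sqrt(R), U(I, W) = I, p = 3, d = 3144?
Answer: 85444488/19542635 - 22008*I*sqrt(59)/2791805 ≈ 4.3722 - 0.060551*I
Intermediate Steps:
L(R) = 7*sqrt(R)
q = 67 (q = 1357 - 1290 = 67)
F = -27177/7 + 7*I*sqrt(59) (F = -3/7 + (7*sqrt(-59) - 3882) = -3/7 + (7*(I*sqrt(59)) - 3882) = -3/7 + (7*I*sqrt(59) - 3882) = -3/7 + (-3882 + 7*I*sqrt(59)) = -27177/7 + 7*I*sqrt(59) ≈ -3882.4 + 53.768*I)
F/(q/d - 1*888) = (-27177/7 + 7*I*sqrt(59))/(67/3144 - 1*888) = (-27177/7 + 7*I*sqrt(59))/(67*(1/3144) - 888) = (-27177/7 + 7*I*sqrt(59))/(67/3144 - 888) = (-27177/7 + 7*I*sqrt(59))/(-2791805/3144) = (-27177/7 + 7*I*sqrt(59))*(-3144/2791805) = 85444488/19542635 - 22008*I*sqrt(59)/2791805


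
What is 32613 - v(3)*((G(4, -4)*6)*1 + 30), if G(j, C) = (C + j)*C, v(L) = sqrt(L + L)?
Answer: 32613 - 30*sqrt(6) ≈ 32540.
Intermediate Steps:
v(L) = sqrt(2)*sqrt(L) (v(L) = sqrt(2*L) = sqrt(2)*sqrt(L))
G(j, C) = C*(C + j)
32613 - v(3)*((G(4, -4)*6)*1 + 30) = 32613 - sqrt(2)*sqrt(3)*((-4*(-4 + 4)*6)*1 + 30) = 32613 - sqrt(6)*((-4*0*6)*1 + 30) = 32613 - sqrt(6)*((0*6)*1 + 30) = 32613 - sqrt(6)*(0*1 + 30) = 32613 - sqrt(6)*(0 + 30) = 32613 - sqrt(6)*30 = 32613 - 30*sqrt(6)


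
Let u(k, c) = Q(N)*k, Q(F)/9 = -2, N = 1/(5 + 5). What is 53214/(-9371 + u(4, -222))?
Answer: -7602/1349 ≈ -5.6353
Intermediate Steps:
N = 1/10 ≈ 0.10000
Q(F) = -18 (Q(F) = 9*(-2) = -18)
u(k, c) = -18*k
53214/(-9371 + u(4, -222)) = 53214/(-9371 - 18*4) = 53214/(-9371 - 72) = 53214/(-9443) = 53214*(-1/9443) = -7602/1349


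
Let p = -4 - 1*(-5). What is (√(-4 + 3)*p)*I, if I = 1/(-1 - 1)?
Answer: -I/2 ≈ -0.5*I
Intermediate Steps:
p = 1 (p = -4 + 5 = 1)
I = -½ (I = 1/(-2) = -½ ≈ -0.50000)
(√(-4 + 3)*p)*I = (√(-4 + 3)*1)*(-½) = (√(-1)*1)*(-½) = (I*1)*(-½) = I*(-½) = -I/2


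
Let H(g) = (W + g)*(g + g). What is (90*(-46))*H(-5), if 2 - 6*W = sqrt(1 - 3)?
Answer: -193200 - 6900*I*sqrt(2) ≈ -1.932e+5 - 9758.1*I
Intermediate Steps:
W = 1/3 - I*sqrt(2)/6 (W = 1/3 - sqrt(1 - 3)/6 = 1/3 - I*sqrt(2)/6 ≈ 0.33333 - 0.2357*I)
H(g) = 2*g*(1/3 + g - I*sqrt(2)/6) (H(g) = ((1/3 - I*sqrt(2)/6) + g)*(g + g) = (1/3 + g - I*sqrt(2)/6)*(2*g) = 2*g*(1/3 + g - I*sqrt(2)/6))
(90*(-46))*H(-5) = (90*(-46))*((1/3)*(-5)*(2 + 6*(-5) - I*sqrt(2))) = -1380*(-5)*(2 - 30 - I*sqrt(2)) = -1380*(-5)*(-28 - I*sqrt(2)) = -4140*(140/3 + 5*I*sqrt(2)/3) = -193200 - 6900*I*sqrt(2)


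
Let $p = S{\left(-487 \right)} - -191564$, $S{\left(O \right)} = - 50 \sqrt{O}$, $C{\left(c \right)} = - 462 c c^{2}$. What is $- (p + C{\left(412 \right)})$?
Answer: $32309560372 + 50 i \sqrt{487} \approx 3.231 \cdot 10^{10} + 1103.4 i$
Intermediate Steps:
$C{\left(c \right)} = - 462 c^{3}$
$p = 191564 - 50 i \sqrt{487}$ ($p = - 50 \sqrt{-487} - -191564 = - 50 i \sqrt{487} + 191564 = 191564 - 50 i \sqrt{487} \approx 1.9156 \cdot 10^{5} - 1103.4 i$)
$- (p + C{\left(412 \right)}) = - (\left(191564 - 50 i \sqrt{487}\right) - 462 \cdot 412^{3}) = - (\left(191564 - 50 i \sqrt{487}\right) - 32309751936) = - (-32309560372 - 50 i \sqrt{487}) = 32309560372 + 50 i \sqrt{487}$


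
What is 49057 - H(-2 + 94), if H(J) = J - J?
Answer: 49057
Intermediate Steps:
H(J) = 0
49057 - H(-2 + 94) = 49057 - 1*0 = 49057 + 0 = 49057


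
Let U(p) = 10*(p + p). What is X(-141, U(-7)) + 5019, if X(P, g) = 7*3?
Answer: 5040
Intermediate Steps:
U(p) = 20*p (U(p) = 10*(2*p) = 20*p)
X(P, g) = 21
X(-141, U(-7)) + 5019 = 21 + 5019 = 5040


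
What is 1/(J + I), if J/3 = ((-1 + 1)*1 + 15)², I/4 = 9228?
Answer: 1/37587 ≈ 2.6605e-5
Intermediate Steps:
I = 36912 (I = 4*9228 = 36912)
J = 675 (J = 3*((-1 + 1)*1 + 15)² = 3*(0*1 + 15)² = 3*(0 + 15)² = 3*15² = 3*225 = 675)
1/(J + I) = 1/(675 + 36912) = 1/37587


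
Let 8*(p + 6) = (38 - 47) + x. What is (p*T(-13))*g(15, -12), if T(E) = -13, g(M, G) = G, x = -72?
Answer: -5031/2 ≈ -2515.5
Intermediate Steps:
p = -129/8 (p = -6 + ((38 - 47) - 72)/8 = -6 + (-9 - 72)/8 = -6 + (1/8)*(-81) = -6 - 81/8 = -129/8 ≈ -16.125)
(p*T(-13))*g(15, -12) = -129/8*(-13)*(-12) = (1677/8)*(-12) = -5031/2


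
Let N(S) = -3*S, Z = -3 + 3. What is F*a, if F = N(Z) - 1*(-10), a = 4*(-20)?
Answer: -800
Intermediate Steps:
Z = 0
a = -80
F = 10 (F = -3*0 - 1*(-10) = 0 + 10 = 10)
F*a = 10*(-80) = -800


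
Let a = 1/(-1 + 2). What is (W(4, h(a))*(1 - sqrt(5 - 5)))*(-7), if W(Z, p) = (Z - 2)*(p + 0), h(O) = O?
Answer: -14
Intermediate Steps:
a = 1 (a = 1/1 = 1)
W(Z, p) = p*(-2 + Z) (W(Z, p) = (-2 + Z)*p = p*(-2 + Z))
(W(4, h(a))*(1 - sqrt(5 - 5)))*(-7) = ((1*(-2 + 4))*(1 - sqrt(5 - 5)))*(-7) = ((1*2)*(1 - sqrt(0)))*(-7) = (2*(1 - 1*0))*(-7) = (2*(1 + 0))*(-7) = (2*1)*(-7) = 2*(-7) = -14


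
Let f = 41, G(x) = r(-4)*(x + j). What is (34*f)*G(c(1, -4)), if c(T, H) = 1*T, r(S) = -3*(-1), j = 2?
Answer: 12546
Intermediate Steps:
r(S) = 3
c(T, H) = T
G(x) = 6 + 3*x (G(x) = 3*(x + 2) = 3*(2 + x) = 6 + 3*x)
(34*f)*G(c(1, -4)) = (34*41)*(6 + 3*1) = 1394*(6 + 3) = 1394*9 = 12546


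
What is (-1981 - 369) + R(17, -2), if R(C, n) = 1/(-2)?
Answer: -4701/2 ≈ -2350.5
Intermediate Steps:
R(C, n) = -1/2
(-1981 - 369) + R(17, -2) = (-1981 - 369) - 1/2 = -2350 - 1/2 = -4701/2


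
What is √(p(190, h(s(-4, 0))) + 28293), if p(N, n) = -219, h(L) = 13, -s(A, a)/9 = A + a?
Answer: √28074 ≈ 167.55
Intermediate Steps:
s(A, a) = -9*A - 9*a (s(A, a) = -9*(A + a) = -9*A - 9*a)
√(p(190, h(s(-4, 0))) + 28293) = √(-219 + 28293) = √28074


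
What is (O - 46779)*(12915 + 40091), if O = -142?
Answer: -2487094526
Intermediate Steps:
(O - 46779)*(12915 + 40091) = (-142 - 46779)*(12915 + 40091) = -46921*53006 = -2487094526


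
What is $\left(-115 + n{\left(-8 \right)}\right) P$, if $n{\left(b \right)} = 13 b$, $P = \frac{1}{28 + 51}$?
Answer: $- \frac{219}{79} \approx -2.7722$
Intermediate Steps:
$P = \frac{1}{79} \approx 0.012658$
$\left(-115 + n{\left(-8 \right)}\right) P = \left(-115 + 13 \left(-8\right)\right) \frac{1}{79} = \left(-115 - 104\right) \frac{1}{79} = \left(-219\right) \frac{1}{79} = - \frac{219}{79}$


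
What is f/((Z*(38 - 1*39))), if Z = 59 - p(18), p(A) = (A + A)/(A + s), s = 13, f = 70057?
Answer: -2171767/1793 ≈ -1211.2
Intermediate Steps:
p(A) = 2*A/(13 + A) (p(A) = (A + A)/(A + 13) = (2*A)/(13 + A) = 2*A/(13 + A))
Z = 1793/31 (Z = 59 - 2*18/(13 + 18) = 59 - 2*18/31 = 59 - 1*36/31 = 59 - 36/31 = 1793/31 ≈ 57.839)
f/((Z*(38 - 1*39))) = 70057/((1793*(38 - 1*39)/31)) = 70057/((1793*(38 - 39)/31)) = 70057/(((1793/31)*(-1))) = 70057/(-1793/31) = 70057*(-31/1793) = -2171767/1793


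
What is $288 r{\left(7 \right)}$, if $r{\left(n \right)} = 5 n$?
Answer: $10080$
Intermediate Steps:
$288 r{\left(7 \right)} = 288 \cdot 5 \cdot 7 = 288 \cdot 35 = 10080$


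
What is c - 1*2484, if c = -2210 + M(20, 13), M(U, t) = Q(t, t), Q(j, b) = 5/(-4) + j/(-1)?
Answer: -18833/4 ≈ -4708.3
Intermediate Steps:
Q(j, b) = -5/4 - j (Q(j, b) = 5*(-1/4) + j*(-1) = -5/4 - j)
M(U, t) = -5/4 - t
c = -8897/4 (c = -2210 + (-5/4 - 1*13) = -2210 + (-5/4 - 13) = -2210 - 57/4 = -8897/4 ≈ -2224.3)
c - 1*2484 = -8897/4 - 1*2484 = -8897/4 - 2484 = -18833/4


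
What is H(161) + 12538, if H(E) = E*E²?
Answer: 4185819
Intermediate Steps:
H(E) = E³
H(161) + 12538 = 161³ + 12538 = 4173281 + 12538 = 4185819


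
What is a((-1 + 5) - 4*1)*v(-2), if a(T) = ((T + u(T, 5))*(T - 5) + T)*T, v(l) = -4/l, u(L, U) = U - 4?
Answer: 0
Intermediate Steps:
u(L, U) = -4 + U
a(T) = T*(T + (1 + T)*(-5 + T)) (a(T) = ((T + (-4 + 5))*(T - 5) + T)*T = ((T + 1)*(-5 + T) + T)*T = ((1 + T)*(-5 + T) + T)*T = (T + (1 + T)*(-5 + T))*T = T*(T + (1 + T)*(-5 + T)))
a((-1 + 5) - 4*1)*v(-2) = (((-1 + 5) - 4*1)*(-5 + ((-1 + 5) - 4*1)² - 3*((-1 + 5) - 4*1)))*(-4/(-2)) = ((4 - 4)*(-5 + (4 - 4)² - 3*(4 - 4)))*(-4*(-½)) = (0*(-5 + 0² - 3*0))*2 = (0*(-5 + 0 + 0))*2 = (0*(-5))*2 = 0*2 = 0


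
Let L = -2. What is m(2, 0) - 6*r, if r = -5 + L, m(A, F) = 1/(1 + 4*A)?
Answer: 379/9 ≈ 42.111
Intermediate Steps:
r = -7 (r = -5 - 2 = -7)
m(2, 0) - 6*r = 1/(1 + 4*2) - 6*(-7) = 1/(1 + 8) + 42 = 1/9 + 42 = 379/9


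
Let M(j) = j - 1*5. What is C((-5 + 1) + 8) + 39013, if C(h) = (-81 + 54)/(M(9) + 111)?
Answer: 4486468/115 ≈ 39013.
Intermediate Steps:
M(j) = -5 + j (M(j) = j - 5 = -5 + j)
C(h) = -27/115 (C(h) = (-81 + 54)/((-5 + 9) + 111) = -27/(4 + 111) = -27/115)
C((-5 + 1) + 8) + 39013 = -27/115 + 39013 = 4486468/115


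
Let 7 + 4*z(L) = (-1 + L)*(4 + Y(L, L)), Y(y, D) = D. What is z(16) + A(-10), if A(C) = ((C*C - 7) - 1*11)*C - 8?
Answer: -3019/4 ≈ -754.75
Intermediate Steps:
z(L) = -7/4 + (-1 + L)*(4 + L)/4 (z(L) = -7/4 + ((-1 + L)*(4 + L))/4 = -7/4 + (-1 + L)*(4 + L)/4)
A(C) = -8 + C*(-18 + C²) (A(C) = ((C² - 7) - 11)*C - 8 = ((-7 + C²) - 11)*C - 8 = (-18 + C²)*C - 8 = C*(-18 + C²) - 8 = -8 + C*(-18 + C²))
z(16) + A(-10) = (-11/4 + (¼)*16² + (¾)*16) + (-8 + (-10)³ - 18*(-10)) = (-11/4 + (¼)*256 + 12) + (-8 - 1000 + 180) = (-11/4 + 64 + 12) - 828 = 293/4 - 828 = -3019/4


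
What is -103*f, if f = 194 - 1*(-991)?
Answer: -122055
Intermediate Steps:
f = 1185 (f = 194 + 991 = 1185)
-103*f = -103*1185 = -122055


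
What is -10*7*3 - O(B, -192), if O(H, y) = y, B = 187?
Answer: -18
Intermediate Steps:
-10*7*3 - O(B, -192) = -10*7*3 - 1*(-192) = -70*3 + 192 = -210 + 192 = -18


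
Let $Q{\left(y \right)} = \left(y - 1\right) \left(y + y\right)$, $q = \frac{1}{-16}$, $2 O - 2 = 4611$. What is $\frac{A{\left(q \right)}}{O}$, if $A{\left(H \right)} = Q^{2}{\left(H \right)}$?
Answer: $\frac{289}{37789696} \approx 7.6476 \cdot 10^{-6}$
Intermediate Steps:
$O = \frac{4613}{2}$ ($O = 1 + \frac{1}{2} \cdot 4611 = 1 + \frac{4611}{2} = \frac{4613}{2} \approx 2306.5$)
$q = - \frac{1}{16} \approx -0.0625$
$Q{\left(y \right)} = 2 y \left(-1 + y\right)$ ($Q{\left(y \right)} = \left(-1 + y\right) 2 y = 2 y \left(-1 + y\right)$)
$A{\left(H \right)} = 4 H^{2} \left(-1 + H\right)^{2}$ ($A{\left(H \right)} = \left(2 H \left(-1 + H\right)\right)^{2} = 4 H^{2} \left(-1 + H\right)^{2}$)
$\frac{A{\left(q \right)}}{O} = \frac{4 \left(- \frac{1}{16}\right)^{2} \left(-1 - \frac{1}{16}\right)^{2}}{\frac{4613}{2}} = 4 \cdot \frac{1}{256} \left(- \frac{17}{16}\right)^{2} \cdot \frac{2}{4613} = 4 \cdot \frac{1}{256} \cdot \frac{289}{256} \cdot \frac{2}{4613} = \frac{289}{16384} \cdot \frac{2}{4613} = \frac{289}{37789696}$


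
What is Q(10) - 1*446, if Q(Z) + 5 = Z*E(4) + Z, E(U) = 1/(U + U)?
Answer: -1759/4 ≈ -439.75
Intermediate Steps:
E(U) = 1/(2*U)
Q(Z) = -5 + 9*Z/8 (Q(Z) = -5 + (Z*((½)/4) + Z) = -5 + (Z*((½)*(¼)) + Z) = -5 + (Z*(⅛) + Z) = -5 + (Z/8 + Z) = -5 + 9*Z/8)
Q(10) - 1*446 = (-5 + (9/8)*10) - 1*446 = (-5 + 45/4) - 446 = 25/4 - 446 = -1759/4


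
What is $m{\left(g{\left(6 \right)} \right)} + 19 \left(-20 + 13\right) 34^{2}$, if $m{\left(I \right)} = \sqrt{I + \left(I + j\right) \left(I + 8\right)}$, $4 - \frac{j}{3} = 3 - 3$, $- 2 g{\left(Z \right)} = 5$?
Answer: $-153748 + \frac{\sqrt{199}}{2} \approx -1.5374 \cdot 10^{5}$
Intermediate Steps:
$g{\left(Z \right)} = - \frac{5}{2}$ ($g{\left(Z \right)} = \left(- \frac{1}{2}\right) 5 = - \frac{5}{2}$)
$j = 12$ ($j = 12 - 3 \left(3 - 3\right) = 12 - 0 = 12 + 0 = 12$)
$m{\left(I \right)} = \sqrt{I + \left(8 + I\right) \left(12 + I\right)}$ ($m{\left(I \right)} = \sqrt{I + \left(I + 12\right) \left(I + 8\right)} = \sqrt{I + \left(12 + I\right) \left(8 + I\right)} = \sqrt{I + \left(8 + I\right) \left(12 + I\right)}$)
$m{\left(g{\left(6 \right)} \right)} + 19 \left(-20 + 13\right) 34^{2} = \sqrt{96 + \left(- \frac{5}{2}\right)^{2} + 21 \left(- \frac{5}{2}\right)} + 19 \left(-20 + 13\right) 34^{2} = \sqrt{96 + \frac{25}{4} - \frac{105}{2}} + 19 \left(-7\right) 1156 = \sqrt{\frac{199}{4}} - 153748 = \frac{\sqrt{199}}{2} - 153748 = -153748 + \frac{\sqrt{199}}{2}$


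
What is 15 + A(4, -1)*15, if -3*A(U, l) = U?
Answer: -5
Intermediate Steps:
A(U, l) = -U/3
15 + A(4, -1)*15 = 15 - ⅓*4*15 = 15 - 4/3*15 = 15 - 20 = -5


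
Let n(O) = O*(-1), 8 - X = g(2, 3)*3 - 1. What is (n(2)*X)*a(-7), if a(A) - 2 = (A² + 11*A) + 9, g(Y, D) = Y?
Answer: 102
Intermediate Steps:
X = 3 (X = 8 - (2*3 - 1) = 8 - (6 - 1) = 8 - 1*5 = 8 - 5 = 3)
a(A) = 11 + A² + 11*A (a(A) = 2 + ((A² + 11*A) + 9) = 2 + (9 + A² + 11*A) = 11 + A² + 11*A)
n(O) = -O
(n(2)*X)*a(-7) = (-1*2*3)*(11 + (-7)² + 11*(-7)) = (-2*3)*(11 + 49 - 77) = -6*(-17) = 102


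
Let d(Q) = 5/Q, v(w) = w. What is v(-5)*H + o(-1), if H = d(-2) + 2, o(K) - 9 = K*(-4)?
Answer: 31/2 ≈ 15.500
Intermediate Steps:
o(K) = 9 - 4*K (o(K) = 9 + K*(-4) = 9 - 4*K)
H = -1/2 (H = 5/(-2) + 2 = 5*(-1/2) + 2 = -5/2 + 2 = -1/2 ≈ -0.50000)
v(-5)*H + o(-1) = -5*(-1/2) + (9 - 4*(-1)) = 5/2 + (9 + 4) = 5/2 + 13 = 31/2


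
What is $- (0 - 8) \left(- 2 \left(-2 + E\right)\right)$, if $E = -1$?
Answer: $48$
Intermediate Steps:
$- (0 - 8) \left(- 2 \left(-2 + E\right)\right) = - (0 - 8) \left(- 2 \left(-2 - 1\right)\right) = \left(-1\right) \left(-8\right) \left(\left(-2\right) \left(-3\right)\right) = 8 \cdot 6 = 48$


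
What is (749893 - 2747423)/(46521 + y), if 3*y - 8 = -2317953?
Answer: 2996295/1089191 ≈ 2.7509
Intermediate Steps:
y = -2317945/3 (y = 8/3 + (⅓)*(-2317953) = 8/3 - 772651 = -2317945/3 ≈ -7.7265e+5)
(749893 - 2747423)/(46521 + y) = (749893 - 2747423)/(46521 - 2317945/3) = -1997530/(-2178382/3) = -1997530*(-3/2178382) = 2996295/1089191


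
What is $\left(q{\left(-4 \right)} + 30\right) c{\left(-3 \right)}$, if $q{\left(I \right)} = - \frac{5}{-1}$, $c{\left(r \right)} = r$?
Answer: $-105$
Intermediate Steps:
$q{\left(I \right)} = 5$ ($q{\left(I \right)} = \left(-5\right) \left(-1\right) = 5$)
$\left(q{\left(-4 \right)} + 30\right) c{\left(-3 \right)} = \left(5 + 30\right) \left(-3\right) = 35 \left(-3\right) = -105$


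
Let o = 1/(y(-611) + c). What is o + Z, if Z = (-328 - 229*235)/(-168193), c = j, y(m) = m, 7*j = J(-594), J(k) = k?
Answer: 262553202/819268103 ≈ 0.32047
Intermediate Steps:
j = -594/7 (j = (1/7)*(-594) = -594/7 ≈ -84.857)
c = -594/7 ≈ -84.857
o = -7/4871 (o = 1/(-611 - 594/7) = 1/(-4871/7) = -7/4871 ≈ -0.0014371)
Z = 54143/168193 (Z = (-328 - 53815)*(-1/168193) = -54143*(-1/168193) = 54143/168193 ≈ 0.32191)
o + Z = -7/4871 + 54143/168193 = 262553202/819268103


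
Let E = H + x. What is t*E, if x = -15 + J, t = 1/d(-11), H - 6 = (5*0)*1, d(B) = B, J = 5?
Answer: 4/11 ≈ 0.36364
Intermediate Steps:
H = 6 (H = 6 + (5*0)*1 = 6 + 0*1 = 6 + 0 = 6)
t = -1/11 (t = 1/(-11) = -1/11 ≈ -0.090909)
x = -10 (x = -15 + 5 = -10)
E = -4 (E = 6 - 10 = -4)
t*E = -1/11*(-4) = 4/11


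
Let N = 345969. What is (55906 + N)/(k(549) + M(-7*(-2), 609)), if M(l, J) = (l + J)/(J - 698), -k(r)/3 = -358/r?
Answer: -73543125/923 ≈ -79678.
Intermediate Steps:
k(r) = 1074/r (k(r) = -(-1074)/r = 1074/r)
M(l, J) = (J + l)/(-698 + J)
(55906 + N)/(k(549) + M(-7*(-2), 609)) = (55906 + 345969)/(1074/549 + (609 - 7*(-2))/(-698 + 609)) = 401875/(1074*(1/549) + (609 + 14)/(-89)) = 401875/(358/183 - 1/89*623) = 401875/(358/183 - 7) = 401875/(-923/183) = 401875*(-183/923) = -73543125/923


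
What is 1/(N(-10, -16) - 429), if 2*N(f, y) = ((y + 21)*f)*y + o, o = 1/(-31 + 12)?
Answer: -38/1103 ≈ -0.034451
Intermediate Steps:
o = -1/19 (o = 1/(-19) = -1/19 ≈ -0.052632)
N(f, y) = -1/38 + f*y*(21 + y)/2 (N(f, y) = (((y + 21)*f)*y - 1/19)/2 = (((21 + y)*f)*y - 1/19)/2 = ((f*(21 + y))*y - 1/19)/2 = (f*y*(21 + y) - 1/19)/2 = (-1/19 + f*y*(21 + y))/2 = -1/38 + f*y*(21 + y)/2)
1/(N(-10, -16) - 429) = 1/((-1/38 + (½)*(-10)*(-16)² + (21/2)*(-10)*(-16)) - 429) = 1/((-1/38 + (½)*(-10)*256 + 1680) - 429) = 1/((-1/38 - 1280 + 1680) - 429) = 1/(15199/38 - 429) = 1/(-1103/38) = -38/1103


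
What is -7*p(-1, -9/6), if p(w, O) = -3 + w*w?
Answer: 14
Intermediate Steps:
p(w, O) = -3 + w²
-7*p(-1, -9/6) = -7*(-3 + (-1)²) = -7*(-3 + 1) = -7*(-2) = 14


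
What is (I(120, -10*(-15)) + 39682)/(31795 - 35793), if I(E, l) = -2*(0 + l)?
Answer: -19691/1999 ≈ -9.8504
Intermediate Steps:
I(E, l) = -2*l
(I(120, -10*(-15)) + 39682)/(31795 - 35793) = (-(-20)*(-15) + 39682)/(31795 - 35793) = (-2*150 + 39682)/(-3998) = (-300 + 39682)*(-1/3998) = 39382*(-1/3998) = -19691/1999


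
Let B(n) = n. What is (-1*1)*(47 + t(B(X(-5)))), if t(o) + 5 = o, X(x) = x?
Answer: -37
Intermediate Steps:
t(o) = -5 + o
(-1*1)*(47 + t(B(X(-5)))) = (-1*1)*(47 + (-5 - 5)) = -(47 - 10) = -1*37 = -37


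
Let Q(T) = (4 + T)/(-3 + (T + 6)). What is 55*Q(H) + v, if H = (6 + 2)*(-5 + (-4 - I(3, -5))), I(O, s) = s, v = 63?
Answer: 3367/29 ≈ 116.10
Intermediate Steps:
H = -32 (H = (6 + 2)*(-5 + (-4 - 1*(-5))) = 8*(-5 + (-4 + 5)) = 8*(-5 + 1) = 8*(-4) = -32)
Q(T) = (4 + T)/(3 + T) (Q(T) = (4 + T)/(-3 + (6 + T)) = (4 + T)/(3 + T))
55*Q(H) + v = 55*((4 - 32)/(3 - 32)) + 63 = 55*(-28/(-29)) + 63 = 55*(-1/29*(-28)) + 63 = 55*(28/29) + 63 = 1540/29 + 63 = 3367/29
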